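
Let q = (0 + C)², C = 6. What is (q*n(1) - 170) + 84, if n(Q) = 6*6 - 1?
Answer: 1174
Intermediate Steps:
n(Q) = 35 (n(Q) = 36 - 1 = 35)
q = 36 (q = (0 + 6)² = 6² = 36)
(q*n(1) - 170) + 84 = (36*35 - 170) + 84 = (1260 - 170) + 84 = 1090 + 84 = 1174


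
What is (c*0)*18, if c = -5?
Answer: 0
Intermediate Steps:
(c*0)*18 = -5*0*18 = 0*18 = 0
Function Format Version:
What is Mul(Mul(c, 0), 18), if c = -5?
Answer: 0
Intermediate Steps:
Mul(Mul(c, 0), 18) = Mul(Mul(-5, 0), 18) = Mul(0, 18) = 0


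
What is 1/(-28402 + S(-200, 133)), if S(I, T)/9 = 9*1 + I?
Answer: -1/30121 ≈ -3.3199e-5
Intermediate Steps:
S(I, T) = 81 + 9*I (S(I, T) = 9*(9*1 + I) = 9*(9 + I) = 81 + 9*I)
1/(-28402 + S(-200, 133)) = 1/(-28402 + (81 + 9*(-200))) = 1/(-28402 + (81 - 1800)) = 1/(-28402 - 1719) = 1/(-30121) = -1/30121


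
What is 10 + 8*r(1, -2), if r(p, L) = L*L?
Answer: 42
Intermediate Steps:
r(p, L) = L**2
10 + 8*r(1, -2) = 10 + 8*(-2)**2 = 10 + 8*4 = 10 + 32 = 42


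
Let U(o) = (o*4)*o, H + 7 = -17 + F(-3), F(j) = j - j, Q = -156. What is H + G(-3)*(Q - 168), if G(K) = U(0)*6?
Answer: -24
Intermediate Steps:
F(j) = 0
H = -24 (H = -7 + (-17 + 0) = -7 - 17 = -24)
U(o) = 4*o² (U(o) = (4*o)*o = 4*o²)
G(K) = 0 (G(K) = (4*0²)*6 = (4*0)*6 = 0*6 = 0)
H + G(-3)*(Q - 168) = -24 + 0*(-156 - 168) = -24 + 0*(-324) = -24 + 0 = -24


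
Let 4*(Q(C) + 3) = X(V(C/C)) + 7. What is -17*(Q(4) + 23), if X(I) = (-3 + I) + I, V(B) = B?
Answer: -731/2 ≈ -365.50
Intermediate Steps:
X(I) = -3 + 2*I
Q(C) = -3/2 (Q(C) = -3 + ((-3 + 2*(C/C)) + 7)/4 = -3 + ((-3 + 2*1) + 7)/4 = -3 + ((-3 + 2) + 7)/4 = -3 + (-1 + 7)/4 = -3 + (¼)*6 = -3 + 3/2 = -3/2)
-17*(Q(4) + 23) = -17*(-3/2 + 23) = -17*43/2 = -731/2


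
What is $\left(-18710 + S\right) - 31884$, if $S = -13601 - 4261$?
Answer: $-68456$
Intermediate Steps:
$S = -17862$ ($S = -13601 - 4261 = -17862$)
$\left(-18710 + S\right) - 31884 = \left(-18710 - 17862\right) - 31884 = -36572 - 31884 = -68456$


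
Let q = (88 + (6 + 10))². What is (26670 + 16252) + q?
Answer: 53738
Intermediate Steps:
q = 10816 (q = (88 + 16)² = 104² = 10816)
(26670 + 16252) + q = (26670 + 16252) + 10816 = 42922 + 10816 = 53738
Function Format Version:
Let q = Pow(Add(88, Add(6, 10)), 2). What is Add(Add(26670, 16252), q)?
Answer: 53738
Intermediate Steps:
q = 10816 (q = Pow(Add(88, 16), 2) = Pow(104, 2) = 10816)
Add(Add(26670, 16252), q) = Add(Add(26670, 16252), 10816) = Add(42922, 10816) = 53738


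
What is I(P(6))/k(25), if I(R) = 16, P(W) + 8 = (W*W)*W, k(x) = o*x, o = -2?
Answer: -8/25 ≈ -0.32000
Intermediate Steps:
k(x) = -2*x
P(W) = -8 + W³ (P(W) = -8 + (W*W)*W = -8 + W²*W = -8 + W³)
I(P(6))/k(25) = 16/((-2*25)) = 16/(-50) = 16*(-1/50) = -8/25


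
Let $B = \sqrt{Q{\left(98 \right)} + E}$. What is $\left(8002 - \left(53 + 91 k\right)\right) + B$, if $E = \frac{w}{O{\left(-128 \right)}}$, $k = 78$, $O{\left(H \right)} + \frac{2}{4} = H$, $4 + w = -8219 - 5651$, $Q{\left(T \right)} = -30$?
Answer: $851 + \frac{\sqrt{5149766}}{257} \approx 859.83$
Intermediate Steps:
$w = -13874$ ($w = -4 - 13870 = -13874$)
$O{\left(H \right)} = - \frac{1}{2} + H$
$E = \frac{27748}{257}$ ($E = - \frac{13874}{- \frac{1}{2} - 128} = - \frac{13874}{- \frac{257}{2}} = \left(-13874\right) \left(- \frac{2}{257}\right) = \frac{27748}{257} \approx 107.97$)
$B = \frac{\sqrt{5149766}}{257}$ ($B = \sqrt{-30 + \frac{27748}{257}} = \sqrt{\frac{20038}{257}} = \frac{\sqrt{5149766}}{257} \approx 8.83$)
$\left(8002 - \left(53 + 91 k\right)\right) + B = \left(8002 - 7151\right) + \frac{\sqrt{5149766}}{257} = 851 + \frac{\sqrt{5149766}}{257}$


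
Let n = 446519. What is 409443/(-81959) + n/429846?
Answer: -139401185057/35229748314 ≈ -3.9569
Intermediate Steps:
409443/(-81959) + n/429846 = 409443/(-81959) + 446519/429846 = 409443*(-1/81959) + 446519*(1/429846) = -409443/81959 + 446519/429846 = -139401185057/35229748314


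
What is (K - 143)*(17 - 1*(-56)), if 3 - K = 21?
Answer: -11753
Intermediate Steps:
K = -18 (K = 3 - 1*21 = 3 - 21 = -18)
(K - 143)*(17 - 1*(-56)) = (-18 - 143)*(17 - 1*(-56)) = -161*(17 + 56) = -161*73 = -11753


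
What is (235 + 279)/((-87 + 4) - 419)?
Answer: -257/251 ≈ -1.0239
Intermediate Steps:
(235 + 279)/((-87 + 4) - 419) = 514/(-83 - 419) = 514/(-502) = 514*(-1/502) = -257/251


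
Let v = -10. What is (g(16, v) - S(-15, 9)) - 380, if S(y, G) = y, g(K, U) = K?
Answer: -349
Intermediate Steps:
(g(16, v) - S(-15, 9)) - 380 = (16 - 1*(-15)) - 380 = (16 + 15) - 380 = 31 - 380 = -349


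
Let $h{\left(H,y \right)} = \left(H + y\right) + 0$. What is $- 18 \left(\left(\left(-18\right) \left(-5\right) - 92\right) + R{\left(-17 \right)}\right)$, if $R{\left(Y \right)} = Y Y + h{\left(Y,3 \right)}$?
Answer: $-4914$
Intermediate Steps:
$h{\left(H,y \right)} = H + y$
$R{\left(Y \right)} = 3 + Y + Y^{2}$ ($R{\left(Y \right)} = Y Y + \left(Y + 3\right) = Y^{2} + \left(3 + Y\right) = 3 + Y + Y^{2}$)
$- 18 \left(\left(\left(-18\right) \left(-5\right) - 92\right) + R{\left(-17 \right)}\right) = - 18 \left(\left(\left(-18\right) \left(-5\right) - 92\right) + \left(3 - 17 + \left(-17\right)^{2}\right)\right) = - 18 \left(\left(90 - 92\right) + \left(3 - 17 + 289\right)\right) = - 18 \left(-2 + 275\right) = \left(-18\right) 273 = -4914$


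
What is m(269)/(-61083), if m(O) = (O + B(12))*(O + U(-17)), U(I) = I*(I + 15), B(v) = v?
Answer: -28381/20361 ≈ -1.3939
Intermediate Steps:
U(I) = I*(15 + I)
m(O) = (12 + O)*(34 + O) (m(O) = (O + 12)*(O - 17*(15 - 17)) = (12 + O)*(O - 17*(-2)) = (12 + O)*(O + 34) = (12 + O)*(34 + O))
m(269)/(-61083) = (408 + 269² + 46*269)/(-61083) = (408 + 72361 + 12374)*(-1/61083) = 85143*(-1/61083) = -28381/20361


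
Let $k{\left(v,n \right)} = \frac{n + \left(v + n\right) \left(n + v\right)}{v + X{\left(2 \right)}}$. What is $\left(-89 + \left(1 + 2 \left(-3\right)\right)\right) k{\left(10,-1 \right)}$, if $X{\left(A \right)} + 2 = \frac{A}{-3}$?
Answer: $- \frac{11280}{11} \approx -1025.5$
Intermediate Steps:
$X{\left(A \right)} = -2 - \frac{A}{3}$ ($X{\left(A \right)} = -2 + \frac{A}{-3} = -2 + A \left(- \frac{1}{3}\right) = -2 - \frac{A}{3}$)
$k{\left(v,n \right)} = \frac{n + \left(n + v\right)^{2}}{- \frac{8}{3} + v}$ ($k{\left(v,n \right)} = \frac{n + \left(v + n\right) \left(n + v\right)}{v - \frac{8}{3}} = \frac{n + \left(n + v\right) \left(n + v\right)}{v - \frac{8}{3}} = \frac{n + \left(n + v\right)^{2}}{v - \frac{8}{3}} = \frac{n + \left(n + v\right)^{2}}{- \frac{8}{3} + v}$)
$\left(-89 + \left(1 + 2 \left(-3\right)\right)\right) k{\left(10,-1 \right)} = \left(-89 + \left(1 + 2 \left(-3\right)\right)\right) \frac{3 \left(-1 + \left(-1 + 10\right)^{2}\right)}{-8 + 3 \cdot 10} = \left(-89 + \left(1 - 6\right)\right) \frac{3 \left(-1 + 9^{2}\right)}{-8 + 30} = \left(-89 - 5\right) \frac{3 \left(-1 + 81\right)}{22} = - 94 \cdot 3 \cdot \frac{1}{22} \cdot 80 = \left(-94\right) \frac{120}{11} = - \frac{11280}{11}$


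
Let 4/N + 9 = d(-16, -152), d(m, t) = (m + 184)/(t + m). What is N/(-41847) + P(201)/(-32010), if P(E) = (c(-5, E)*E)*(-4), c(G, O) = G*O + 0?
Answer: -5635533356/223253745 ≈ -25.243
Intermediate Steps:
d(m, t) = (184 + m)/(m + t)
c(G, O) = G*O
N = -⅖ (N = 4/(-9 + (184 - 16)/(-16 - 152)) = 4/(-9 + 168/(-168)) = 4/(-9 - 1/168*168) = 4/(-9 - 1) = 4/(-10) = 4*(-⅒) = -⅖ ≈ -0.40000)
P(E) = 20*E² (P(E) = ((-5*E)*E)*(-4) = -5*E²*(-4) = 20*E²)
N/(-41847) + P(201)/(-32010) = -⅖/(-41847) + (20*201²)/(-32010) = -⅖*(-1/41847) + (20*40401)*(-1/32010) = 2/209235 + 808020*(-1/32010) = 2/209235 - 26934/1067 = -5635533356/223253745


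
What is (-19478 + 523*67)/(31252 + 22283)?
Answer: 15563/53535 ≈ 0.29071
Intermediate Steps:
(-19478 + 523*67)/(31252 + 22283) = (-19478 + 35041)/53535 = 15563*(1/53535) = 15563/53535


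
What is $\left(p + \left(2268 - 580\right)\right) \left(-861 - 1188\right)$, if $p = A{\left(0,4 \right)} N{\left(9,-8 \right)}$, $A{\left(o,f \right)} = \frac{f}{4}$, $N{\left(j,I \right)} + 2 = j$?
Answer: $-3473055$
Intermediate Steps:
$N{\left(j,I \right)} = -2 + j$
$A{\left(o,f \right)} = \frac{f}{4}$
$p = 7$ ($p = \frac{1}{4} \cdot 4 \left(-2 + 9\right) = 1 \cdot 7 = 7$)
$\left(p + \left(2268 - 580\right)\right) \left(-861 - 1188\right) = \left(7 + \left(2268 - 580\right)\right) \left(-861 - 1188\right) = \left(7 + \left(2268 - 580\right)\right) \left(-2049\right) = \left(7 + 1688\right) \left(-2049\right) = 1695 \left(-2049\right) = -3473055$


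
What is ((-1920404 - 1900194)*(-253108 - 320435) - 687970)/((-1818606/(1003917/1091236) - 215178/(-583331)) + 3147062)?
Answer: 106937200492215152254174/57111073819558967 ≈ 1.8724e+6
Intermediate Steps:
((-1920404 - 1900194)*(-253108 - 320435) - 687970)/((-1818606/(1003917/1091236) - 215178/(-583331)) + 3147062) = (-3820598*(-573543) - 687970)/((-1818606/(1003917*(1/1091236)) - 215178*(-1/583331)) + 3147062) = (2191277238714 - 687970)/((-1818606/1003917/1091236 + 215178/583331) + 3147062) = 2191276550744/((-1818606*1091236/1003917 + 215178/583331) + 3147062) = 2191276550744/((-661509445672/334639 + 215178/583331) + 3147062) = 2191276550744/(-385878894446342690/195205302509 + 3147062) = 2191276550744/(228444295278235868/195205302509) = 2191276550744*(195205302509/228444295278235868) = 106937200492215152254174/57111073819558967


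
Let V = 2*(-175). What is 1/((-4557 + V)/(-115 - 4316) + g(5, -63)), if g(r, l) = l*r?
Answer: -633/198694 ≈ -0.0031858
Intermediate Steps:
V = -350
1/((-4557 + V)/(-115 - 4316) + g(5, -63)) = 1/((-4557 - 350)/(-115 - 4316) - 63*5) = 1/(-4907/(-4431) - 315) = 1/(-4907*(-1/4431) - 315) = 1/(701/633 - 315) = 1/(-198694/633) = -633/198694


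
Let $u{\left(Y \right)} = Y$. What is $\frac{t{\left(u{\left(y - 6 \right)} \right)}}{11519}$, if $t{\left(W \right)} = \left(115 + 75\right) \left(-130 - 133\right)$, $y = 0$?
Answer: $- \frac{49970}{11519} \approx -4.3381$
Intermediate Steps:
$t{\left(W \right)} = -49970$ ($t{\left(W \right)} = 190 \left(-263\right) = -49970$)
$\frac{t{\left(u{\left(y - 6 \right)} \right)}}{11519} = - \frac{49970}{11519}$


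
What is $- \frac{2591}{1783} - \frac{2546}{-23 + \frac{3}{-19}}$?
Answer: $\frac{42555401}{392260} \approx 108.49$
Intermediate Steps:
$- \frac{2591}{1783} - \frac{2546}{-23 + \frac{3}{-19}} = \left(-2591\right) \frac{1}{1783} - \frac{2546}{-23 + 3 \left(- \frac{1}{19}\right)} = - \frac{2591}{1783} - \frac{2546}{-23 - \frac{3}{19}} = - \frac{2591}{1783} - \frac{2546}{- \frac{440}{19}} = - \frac{2591}{1783} - - \frac{24187}{220} = - \frac{2591}{1783} + \frac{24187}{220} = \frac{42555401}{392260}$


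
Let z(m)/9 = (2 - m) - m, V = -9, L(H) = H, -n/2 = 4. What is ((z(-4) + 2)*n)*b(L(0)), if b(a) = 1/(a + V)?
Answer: 736/9 ≈ 81.778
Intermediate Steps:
n = -8 (n = -2*4 = -8)
b(a) = 1/(-9 + a) (b(a) = 1/(a - 9) = 1/(-9 + a))
z(m) = 18 - 18*m (z(m) = 9*((2 - m) - m) = 9*(2 - 2*m) = 18 - 18*m)
((z(-4) + 2)*n)*b(L(0)) = (((18 - 18*(-4)) + 2)*(-8))/(-9 + 0) = (((18 + 72) + 2)*(-8))/(-9) = ((90 + 2)*(-8))*(-⅑) = (92*(-8))*(-⅑) = -736*(-⅑) = 736/9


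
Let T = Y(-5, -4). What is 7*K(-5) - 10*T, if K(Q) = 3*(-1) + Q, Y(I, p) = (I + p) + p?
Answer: 74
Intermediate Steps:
Y(I, p) = I + 2*p
K(Q) = -3 + Q
T = -13 (T = -5 + 2*(-4) = -5 - 8 = -13)
7*K(-5) - 10*T = 7*(-3 - 5) - 10*(-13) = 7*(-8) + 130 = -56 + 130 = 74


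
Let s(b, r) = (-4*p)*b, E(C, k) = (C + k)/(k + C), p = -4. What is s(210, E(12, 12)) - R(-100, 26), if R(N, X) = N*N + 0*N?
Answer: -6640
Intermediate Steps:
E(C, k) = 1 (E(C, k) = (C + k)/(C + k) = 1)
R(N, X) = N² (R(N, X) = N² + 0 = N²)
s(b, r) = 16*b (s(b, r) = (-4*(-4))*b = 16*b)
s(210, E(12, 12)) - R(-100, 26) = 16*210 - 1*(-100)² = 3360 - 1*10000 = 3360 - 10000 = -6640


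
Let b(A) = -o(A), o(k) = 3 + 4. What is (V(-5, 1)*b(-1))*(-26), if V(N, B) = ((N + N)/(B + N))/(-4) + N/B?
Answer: -4095/4 ≈ -1023.8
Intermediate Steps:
o(k) = 7
V(N, B) = N/B - N/(2*(B + N)) (V(N, B) = ((2*N)/(B + N))*(-¼) + N/B = (2*N/(B + N))*(-¼) + N/B = -N/(2*(B + N)) + N/B = N/B - N/(2*(B + N)))
b(A) = -7 (b(A) = -1*7 = -7)
(V(-5, 1)*b(-1))*(-26) = (((½)*(-5)*(1 + 2*(-5))/(1*(1 - 5)))*(-7))*(-26) = (((½)*(-5)*1*(1 - 10)/(-4))*(-7))*(-26) = (((½)*(-5)*1*(-¼)*(-9))*(-7))*(-26) = -45/8*(-7)*(-26) = (315/8)*(-26) = -4095/4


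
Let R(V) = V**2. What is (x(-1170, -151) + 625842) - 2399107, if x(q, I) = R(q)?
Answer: -404365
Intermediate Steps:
x(q, I) = q**2
(x(-1170, -151) + 625842) - 2399107 = ((-1170)**2 + 625842) - 2399107 = (1368900 + 625842) - 2399107 = 1994742 - 2399107 = -404365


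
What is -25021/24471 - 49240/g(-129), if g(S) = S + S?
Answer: 199749437/1052253 ≈ 189.83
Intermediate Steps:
g(S) = 2*S
-25021/24471 - 49240/g(-129) = -25021/24471 - 49240/(2*(-129)) = -25021*1/24471 - 49240/(-258) = -25021/24471 - 49240*(-1/258) = -25021/24471 + 24620/129 = 199749437/1052253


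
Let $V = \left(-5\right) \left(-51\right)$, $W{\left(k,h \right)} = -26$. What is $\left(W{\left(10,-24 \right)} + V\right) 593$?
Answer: $135797$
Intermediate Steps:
$V = 255$
$\left(W{\left(10,-24 \right)} + V\right) 593 = \left(-26 + 255\right) 593 = 229 \cdot 593 = 135797$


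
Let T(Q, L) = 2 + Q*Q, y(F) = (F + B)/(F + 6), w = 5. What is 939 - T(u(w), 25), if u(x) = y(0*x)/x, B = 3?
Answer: 93699/100 ≈ 936.99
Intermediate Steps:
y(F) = (3 + F)/(6 + F) (y(F) = (F + 3)/(F + 6) = (3 + F)/(6 + F))
u(x) = 1/(2*x) (u(x) = ((3 + 0*x)/(6 + 0*x))/x = ((3 + 0)/(6 + 0))/x = (3/6)/x = ((⅙)*3)/x = 1/(2*x))
T(Q, L) = 2 + Q²
939 - T(u(w), 25) = 939 - (2 + ((½)/5)²) = 939 - (2 + ((½)*(⅕))²) = 939 - (2 + (⅒)²) = 939 - (2 + 1/100) = 939 - 1*201/100 = 939 - 201/100 = 93699/100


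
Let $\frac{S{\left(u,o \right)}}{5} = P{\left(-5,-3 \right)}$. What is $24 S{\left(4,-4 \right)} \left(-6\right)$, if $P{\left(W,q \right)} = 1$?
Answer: $-720$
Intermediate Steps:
$S{\left(u,o \right)} = 5$ ($S{\left(u,o \right)} = 5 \cdot 1 = 5$)
$24 S{\left(4,-4 \right)} \left(-6\right) = 24 \cdot 5 \left(-6\right) = 120 \left(-6\right) = -720$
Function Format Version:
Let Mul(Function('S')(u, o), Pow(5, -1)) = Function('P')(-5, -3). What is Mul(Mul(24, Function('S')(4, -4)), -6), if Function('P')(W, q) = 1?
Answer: -720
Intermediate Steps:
Function('S')(u, o) = 5 (Function('S')(u, o) = Mul(5, 1) = 5)
Mul(Mul(24, Function('S')(4, -4)), -6) = Mul(Mul(24, 5), -6) = Mul(120, -6) = -720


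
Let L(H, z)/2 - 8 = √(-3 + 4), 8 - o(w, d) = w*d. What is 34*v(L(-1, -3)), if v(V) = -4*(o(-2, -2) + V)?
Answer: -2992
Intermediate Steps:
o(w, d) = 8 - d*w (o(w, d) = 8 - w*d = 8 - d*w)
L(H, z) = 18 (L(H, z) = 16 + 2*√(-3 + 4) = 16 + 2*√1 = 16 + 2*1 = 16 + 2 = 18)
v(V) = -16 - 4*V (v(V) = -4*((8 - 1*(-2)*(-2)) + V) = -4*((8 - 4) + V) = -4*(4 + V) = -16 - 4*V)
34*v(L(-1, -3)) = 34*(-16 - 4*18) = 34*(-16 - 72) = 34*(-88) = -2992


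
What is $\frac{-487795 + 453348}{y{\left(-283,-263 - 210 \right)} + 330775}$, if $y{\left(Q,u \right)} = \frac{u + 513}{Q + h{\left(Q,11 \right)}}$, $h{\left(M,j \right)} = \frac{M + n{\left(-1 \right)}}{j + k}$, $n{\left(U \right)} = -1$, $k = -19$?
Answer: $- \frac{179487}{1723511} \approx -0.10414$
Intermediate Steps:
$h{\left(M,j \right)} = \frac{-1 + M}{-19 + j}$ ($h{\left(M,j \right)} = \frac{M - 1}{j - 19} = \frac{-1 + M}{-19 + j}$)
$y{\left(Q,u \right)} = \frac{513 + u}{\frac{1}{8} + \frac{7 Q}{8}}$ ($y{\left(Q,u \right)} = \frac{u + 513}{Q + \frac{-1 + Q}{-19 + 11}} = \frac{513 + u}{Q + \frac{-1 + Q}{-8}} = \frac{513 + u}{Q - \frac{-1 + Q}{8}} = \frac{513 + u}{Q - \left(- \frac{1}{8} + \frac{Q}{8}\right)} = \frac{513 + u}{\frac{1}{8} + \frac{7 Q}{8}}$)
$\frac{-487795 + 453348}{y{\left(-283,-263 - 210 \right)} + 330775} = \frac{-487795 + 453348}{\frac{8 \left(513 - 473\right)}{1 + 7 \left(-283\right)} + 330775} = - \frac{34447}{\frac{8 \left(513 - 473\right)}{1 - 1981} + 330775} = - \frac{34447}{\frac{8 \left(513 - 473\right)}{-1980} + 330775} = - \frac{34447}{8 \left(- \frac{1}{1980}\right) 40 + 330775} = - \frac{34447}{- \frac{16}{99} + 330775} = - \frac{34447}{\frac{32746709}{99}} = \left(-34447\right) \frac{99}{32746709} = - \frac{179487}{1723511}$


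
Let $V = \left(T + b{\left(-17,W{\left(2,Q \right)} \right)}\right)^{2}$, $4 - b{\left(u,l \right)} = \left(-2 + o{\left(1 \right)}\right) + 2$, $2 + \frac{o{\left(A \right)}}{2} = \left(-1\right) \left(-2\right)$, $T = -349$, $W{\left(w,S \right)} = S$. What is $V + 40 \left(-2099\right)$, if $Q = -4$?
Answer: $35065$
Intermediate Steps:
$o{\left(A \right)} = 0$ ($o{\left(A \right)} = -4 + 2 \left(\left(-1\right) \left(-2\right)\right) = -4 + 2 \cdot 2 = -4 + 4 = 0$)
$b{\left(u,l \right)} = 4$ ($b{\left(u,l \right)} = 4 - \left(\left(-2 + 0\right) + 2\right) = 4 - \left(-2 + 2\right) = 4 - 0 = 4 + 0 = 4$)
$V = 119025$ ($V = \left(-349 + 4\right)^{2} = \left(-345\right)^{2} = 119025$)
$V + 40 \left(-2099\right) = 119025 + 40 \left(-2099\right) = 119025 - 83960 = 35065$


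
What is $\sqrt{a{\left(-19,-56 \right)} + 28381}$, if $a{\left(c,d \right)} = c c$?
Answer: $\sqrt{28742} \approx 169.53$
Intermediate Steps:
$a{\left(c,d \right)} = c^{2}$
$\sqrt{a{\left(-19,-56 \right)} + 28381} = \sqrt{\left(-19\right)^{2} + 28381} = \sqrt{361 + 28381} = \sqrt{28742}$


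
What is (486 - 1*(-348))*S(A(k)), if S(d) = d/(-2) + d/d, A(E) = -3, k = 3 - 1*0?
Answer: 2085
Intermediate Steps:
k = 3 (k = 3 + 0 = 3)
S(d) = 1 - d/2 (S(d) = d*(-½) + 1 = -d/2 + 1 = 1 - d/2)
(486 - 1*(-348))*S(A(k)) = (486 - 1*(-348))*(1 - ½*(-3)) = (486 + 348)*(1 + 3/2) = 834*(5/2) = 2085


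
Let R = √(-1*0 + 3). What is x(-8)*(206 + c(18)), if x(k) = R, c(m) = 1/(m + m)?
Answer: 7417*√3/36 ≈ 356.85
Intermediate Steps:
R = √3 (R = √(0 + 3) = √3 ≈ 1.7320)
c(m) = 1/(2*m)
x(k) = √3
x(-8)*(206 + c(18)) = √3*(206 + (½)/18) = √3*(206 + (½)*(1/18)) = √3*(206 + 1/36) = √3*(7417/36) = 7417*√3/36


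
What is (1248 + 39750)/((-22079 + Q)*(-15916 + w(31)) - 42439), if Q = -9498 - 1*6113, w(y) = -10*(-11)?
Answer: 40998/595685701 ≈ 6.8825e-5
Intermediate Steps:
w(y) = 110
Q = -15611 (Q = -9498 - 6113 = -15611)
(1248 + 39750)/((-22079 + Q)*(-15916 + w(31)) - 42439) = (1248 + 39750)/((-22079 - 15611)*(-15916 + 110) - 42439) = 40998/(-37690*(-15806) - 42439) = 40998/(595728140 - 42439) = 40998/595685701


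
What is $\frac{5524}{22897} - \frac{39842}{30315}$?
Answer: $- \frac{744802214}{694122555} \approx -1.073$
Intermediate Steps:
$\frac{5524}{22897} - \frac{39842}{30315} = - \frac{744802214}{694122555}$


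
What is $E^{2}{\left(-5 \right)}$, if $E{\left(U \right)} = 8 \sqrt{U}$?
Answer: $-320$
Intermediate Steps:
$E^{2}{\left(-5 \right)} = \left(8 \sqrt{-5}\right)^{2} = \left(8 i \sqrt{5}\right)^{2} = -320$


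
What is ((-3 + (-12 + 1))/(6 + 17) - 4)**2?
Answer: 11236/529 ≈ 21.240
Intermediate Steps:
((-3 + (-12 + 1))/(6 + 17) - 4)**2 = ((-3 - 11)/23 - 4)**2 = (-14*1/23 - 4)**2 = (-14/23 - 4)**2 = (-106/23)**2 = 11236/529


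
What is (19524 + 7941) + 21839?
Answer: 49304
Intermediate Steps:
(19524 + 7941) + 21839 = 27465 + 21839 = 49304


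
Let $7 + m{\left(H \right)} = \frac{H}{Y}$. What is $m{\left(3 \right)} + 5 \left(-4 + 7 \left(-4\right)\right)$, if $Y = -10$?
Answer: $- \frac{1673}{10} \approx -167.3$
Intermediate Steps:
$m{\left(H \right)} = -7 - \frac{H}{10}$ ($m{\left(H \right)} = -7 + \frac{H}{-10} = -7 + H \left(- \frac{1}{10}\right) = -7 - \frac{H}{10}$)
$m{\left(3 \right)} + 5 \left(-4 + 7 \left(-4\right)\right) = \left(-7 - \frac{3}{10}\right) + 5 \left(-4 + 7 \left(-4\right)\right) = \left(-7 - \frac{3}{10}\right) + 5 \left(-4 - 28\right) = - \frac{73}{10} + 5 \left(-32\right) = - \frac{73}{10} - 160 = - \frac{1673}{10}$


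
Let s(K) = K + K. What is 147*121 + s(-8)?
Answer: 17771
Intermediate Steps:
s(K) = 2*K
147*121 + s(-8) = 147*121 + 2*(-8) = 17787 - 16 = 17771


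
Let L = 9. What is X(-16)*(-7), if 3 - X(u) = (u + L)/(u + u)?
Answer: -623/32 ≈ -19.469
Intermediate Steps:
X(u) = 3 - (9 + u)/(2*u) (X(u) = 3 - (u + 9)/(u + u) = 3 - (9 + u)/(2*u))
X(-16)*(-7) = ((½)*(-9 + 5*(-16))/(-16))*(-7) = ((½)*(-1/16)*(-9 - 80))*(-7) = ((½)*(-1/16)*(-89))*(-7) = (89/32)*(-7) = -623/32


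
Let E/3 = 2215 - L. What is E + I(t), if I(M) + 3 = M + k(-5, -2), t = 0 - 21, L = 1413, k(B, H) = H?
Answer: 2380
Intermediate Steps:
t = -21
I(M) = -5 + M (I(M) = -3 + (M - 2) = -3 + (-2 + M) = -5 + M)
E = 2406 (E = 3*(2215 - 1*1413) = 3*(2215 - 1413) = 3*802 = 2406)
E + I(t) = 2406 + (-5 - 21) = 2406 - 26 = 2380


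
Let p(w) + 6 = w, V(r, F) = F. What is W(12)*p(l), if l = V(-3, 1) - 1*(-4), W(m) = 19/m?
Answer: -19/12 ≈ -1.5833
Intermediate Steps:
l = 5 (l = 1 - 1*(-4) = 1 + 4 = 5)
p(w) = -6 + w
W(12)*p(l) = (19/12)*(-6 + 5) = (19*(1/12))*(-1) = (19/12)*(-1) = -19/12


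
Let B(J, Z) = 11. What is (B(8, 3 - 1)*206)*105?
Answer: 237930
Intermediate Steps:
(B(8, 3 - 1)*206)*105 = (11*206)*105 = 2266*105 = 237930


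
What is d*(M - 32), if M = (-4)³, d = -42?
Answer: 4032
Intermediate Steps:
M = -64
d*(M - 32) = -42*(-64 - 32) = -42*(-96) = 4032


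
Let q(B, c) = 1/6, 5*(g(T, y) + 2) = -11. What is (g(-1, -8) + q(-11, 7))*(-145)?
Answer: 3509/6 ≈ 584.83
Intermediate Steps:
g(T, y) = -21/5 (g(T, y) = -2 + (1/5)*(-11) = -2 - 11/5 = -21/5)
q(B, c) = 1/6
(g(-1, -8) + q(-11, 7))*(-145) = (-21/5 + 1/6)*(-145) = -121/30*(-145) = 3509/6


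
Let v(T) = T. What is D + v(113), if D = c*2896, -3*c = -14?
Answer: 40883/3 ≈ 13628.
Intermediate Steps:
c = 14/3 (c = -⅓*(-14) = 14/3 ≈ 4.6667)
D = 40544/3 (D = (14/3)*2896 = 40544/3 ≈ 13515.)
D + v(113) = 40544/3 + 113 = 40883/3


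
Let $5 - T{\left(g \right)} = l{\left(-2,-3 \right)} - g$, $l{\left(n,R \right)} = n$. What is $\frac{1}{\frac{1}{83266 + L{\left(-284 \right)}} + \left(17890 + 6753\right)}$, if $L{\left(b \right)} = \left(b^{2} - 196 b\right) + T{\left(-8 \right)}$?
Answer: $\frac{219585}{5411233156} \approx 4.0579 \cdot 10^{-5}$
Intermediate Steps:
$T{\left(g \right)} = 7 + g$ ($T{\left(g \right)} = 5 - \left(-2 - g\right) = 5 + \left(2 + g\right) = 7 + g$)
$L{\left(b \right)} = -1 + b^{2} - 196 b$ ($L{\left(b \right)} = \left(b^{2} - 196 b\right) + \left(7 - 8\right) = \left(b^{2} - 196 b\right) - 1 = -1 + b^{2} - 196 b$)
$\frac{1}{\frac{1}{83266 + L{\left(-284 \right)}} + \left(17890 + 6753\right)} = \frac{1}{\frac{1}{83266 - \left(-55663 - 80656\right)} + \left(17890 + 6753\right)} = \frac{1}{\frac{1}{83266 + \left(-1 + 80656 + 55664\right)} + 24643} = \frac{1}{\frac{1}{83266 + 136319} + 24643} = \frac{1}{\frac{1}{219585} + 24643} = \frac{1}{\frac{5411233156}{219585}} = \frac{219585}{5411233156}$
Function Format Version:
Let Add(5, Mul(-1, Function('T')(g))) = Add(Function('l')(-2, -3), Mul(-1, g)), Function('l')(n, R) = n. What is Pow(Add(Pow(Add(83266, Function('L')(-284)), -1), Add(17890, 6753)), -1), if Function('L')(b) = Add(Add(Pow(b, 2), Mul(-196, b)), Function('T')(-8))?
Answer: Rational(219585, 5411233156) ≈ 4.0579e-5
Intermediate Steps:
Function('T')(g) = Add(7, g) (Function('T')(g) = Add(5, Mul(-1, Add(-2, Mul(-1, g)))) = Add(5, Add(2, g)) = Add(7, g))
Function('L')(b) = Add(-1, Pow(b, 2), Mul(-196, b)) (Function('L')(b) = Add(Add(Pow(b, 2), Mul(-196, b)), Add(7, -8)) = Add(Add(Pow(b, 2), Mul(-196, b)), -1) = Add(-1, Pow(b, 2), Mul(-196, b)))
Pow(Add(Pow(Add(83266, Function('L')(-284)), -1), Add(17890, 6753)), -1) = Pow(Add(Pow(Add(83266, Add(-1, Pow(-284, 2), Mul(-196, -284))), -1), Add(17890, 6753)), -1) = Pow(Add(Pow(Add(83266, Add(-1, 80656, 55664)), -1), 24643), -1) = Pow(Add(Pow(Add(83266, 136319), -1), 24643), -1) = Pow(Add(Pow(219585, -1), 24643), -1) = Pow(Add(Rational(1, 219585), 24643), -1) = Pow(Rational(5411233156, 219585), -1) = Rational(219585, 5411233156)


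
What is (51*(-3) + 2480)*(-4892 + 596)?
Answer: -9996792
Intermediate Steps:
(51*(-3) + 2480)*(-4892 + 596) = (-153 + 2480)*(-4296) = 2327*(-4296) = -9996792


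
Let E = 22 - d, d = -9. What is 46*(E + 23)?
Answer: 2484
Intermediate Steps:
E = 31 (E = 22 - 1*(-9) = 22 + 9 = 31)
46*(E + 23) = 46*(31 + 23) = 46*54 = 2484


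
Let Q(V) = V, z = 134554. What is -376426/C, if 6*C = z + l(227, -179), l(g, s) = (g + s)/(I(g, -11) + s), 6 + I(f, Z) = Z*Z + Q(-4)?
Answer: -19197726/1143703 ≈ -16.786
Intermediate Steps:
I(f, Z) = -10 + Z**2 (I(f, Z) = -6 + (Z*Z - 4) = -6 + (Z**2 - 4) = -6 + (-4 + Z**2) = -10 + Z**2)
l(g, s) = (g + s)/(111 + s) (l(g, s) = (g + s)/((-10 + (-11)**2) + s) = (g + s)/((-10 + 121) + s) = (g + s)/(111 + s))
C = 1143703/51 (C = (134554 + (227 - 179)/(111 - 179))/6 = (134554 + 48/(-68))/6 = (134554 - 1/68*48)/6 = (134554 - 12/17)/6 = (1/6)*(2287406/17) = 1143703/51 ≈ 22426.)
-376426/C = -376426/1143703/51 = -376426*51/1143703 = -19197726/1143703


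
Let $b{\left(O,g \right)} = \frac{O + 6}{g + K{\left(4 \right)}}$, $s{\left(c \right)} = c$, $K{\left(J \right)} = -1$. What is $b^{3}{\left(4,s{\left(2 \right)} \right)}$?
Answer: $1000$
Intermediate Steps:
$b{\left(O,g \right)} = \frac{6 + O}{-1 + g}$ ($b{\left(O,g \right)} = \frac{O + 6}{g - 1} = \frac{6 + O}{-1 + g}$)
$b^{3}{\left(4,s{\left(2 \right)} \right)} = \left(\frac{6 + 4}{-1 + 2}\right)^{3} = \left(1^{-1} \cdot 10\right)^{3} = \left(1 \cdot 10\right)^{3} = 10^{3} = 1000$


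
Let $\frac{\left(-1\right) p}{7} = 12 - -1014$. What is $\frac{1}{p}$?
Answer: $- \frac{1}{7182} \approx -0.00013924$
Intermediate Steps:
$p = -7182$ ($p = - 7 \left(12 - -1014\right) = - 7 \left(12 + 1014\right) = \left(-7\right) 1026 = -7182$)
$\frac{1}{p} = \frac{1}{-7182} = - \frac{1}{7182}$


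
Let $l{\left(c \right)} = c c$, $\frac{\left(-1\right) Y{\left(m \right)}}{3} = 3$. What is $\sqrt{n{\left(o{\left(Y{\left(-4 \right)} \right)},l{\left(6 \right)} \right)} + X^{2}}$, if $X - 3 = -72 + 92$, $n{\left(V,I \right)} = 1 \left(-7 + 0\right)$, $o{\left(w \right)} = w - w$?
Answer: $3 \sqrt{58} \approx 22.847$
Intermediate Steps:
$Y{\left(m \right)} = -9$ ($Y{\left(m \right)} = \left(-3\right) 3 = -9$)
$o{\left(w \right)} = 0$
$l{\left(c \right)} = c^{2}$
$n{\left(V,I \right)} = -7$ ($n{\left(V,I \right)} = 1 \left(-7\right) = -7$)
$X = 23$ ($X = 3 + \left(-72 + 92\right) = 3 + 20 = 23$)
$\sqrt{n{\left(o{\left(Y{\left(-4 \right)} \right)},l{\left(6 \right)} \right)} + X^{2}} = \sqrt{-7 + 23^{2}} = \sqrt{-7 + 529} = \sqrt{522} = 3 \sqrt{58}$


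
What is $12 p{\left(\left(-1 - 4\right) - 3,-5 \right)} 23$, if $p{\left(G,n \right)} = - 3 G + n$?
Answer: $5244$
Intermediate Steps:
$p{\left(G,n \right)} = n - 3 G$
$12 p{\left(\left(-1 - 4\right) - 3,-5 \right)} 23 = 12 \left(-5 - 3 \left(\left(-1 - 4\right) - 3\right)\right) 23 = 12 \left(-5 - 3 \left(-5 - 3\right)\right) 23 = 12 \left(-5 - -24\right) 23 = 12 \left(-5 + 24\right) 23 = 12 \cdot 19 \cdot 23 = 228 \cdot 23 = 5244$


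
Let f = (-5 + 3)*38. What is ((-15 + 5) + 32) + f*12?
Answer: -890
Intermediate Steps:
f = -76 (f = -2*38 = -76)
((-15 + 5) + 32) + f*12 = ((-15 + 5) + 32) - 76*12 = (-10 + 32) - 912 = 22 - 912 = -890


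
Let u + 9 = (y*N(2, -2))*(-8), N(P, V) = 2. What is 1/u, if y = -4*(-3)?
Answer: -1/201 ≈ -0.0049751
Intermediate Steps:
y = 12
u = -201 (u = -9 + (12*2)*(-8) = -9 + 24*(-8) = -9 - 192 = -201)
1/u = 1/(-201) = -1/201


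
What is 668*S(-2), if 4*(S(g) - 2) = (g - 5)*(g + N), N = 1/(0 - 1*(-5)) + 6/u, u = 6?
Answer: 11356/5 ≈ 2271.2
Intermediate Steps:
N = 6/5 (N = 1/(0 - 1*(-5)) + 6/6 = 1/(0 + 5) + 6*(⅙) = 1/5 + 1 = 1*(⅕) + 1 = ⅕ + 1 = 6/5 ≈ 1.2000)
S(g) = 2 + (-5 + g)*(6/5 + g)/4 (S(g) = 2 + ((g - 5)*(g + 6/5))/4 = 2 + ((-5 + g)*(6/5 + g))/4 = 2 + (-5 + g)*(6/5 + g)/4)
668*S(-2) = 668*(½ - 19/20*(-2) + (¼)*(-2)²) = 668*(½ + 19/10 + (¼)*4) = 668*(½ + 19/10 + 1) = 668*(17/5) = 11356/5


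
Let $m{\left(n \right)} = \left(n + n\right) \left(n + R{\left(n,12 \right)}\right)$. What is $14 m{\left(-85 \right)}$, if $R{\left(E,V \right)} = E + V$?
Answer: $376040$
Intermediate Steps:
$m{\left(n \right)} = 2 n \left(12 + 2 n\right)$ ($m{\left(n \right)} = \left(n + n\right) \left(n + \left(n + 12\right)\right) = 2 n \left(n + \left(12 + n\right)\right) = 2 n \left(12 + 2 n\right)$)
$14 m{\left(-85 \right)} = 14 \cdot 4 \left(-85\right) \left(6 - 85\right) = 14 \cdot 4 \left(-85\right) \left(-79\right) = 14 \cdot 26860 = 376040$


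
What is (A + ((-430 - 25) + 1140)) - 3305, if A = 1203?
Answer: -1417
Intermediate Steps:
(A + ((-430 - 25) + 1140)) - 3305 = (1203 + ((-430 - 25) + 1140)) - 3305 = (1203 + (-455 + 1140)) - 3305 = (1203 + 685) - 3305 = 1888 - 3305 = -1417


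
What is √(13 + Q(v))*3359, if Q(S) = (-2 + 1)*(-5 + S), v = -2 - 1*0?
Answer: 6718*√5 ≈ 15022.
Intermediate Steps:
v = -2 (v = -2 + 0 = -2)
Q(S) = 5 - S (Q(S) = -(-5 + S) = 5 - S)
√(13 + Q(v))*3359 = √(13 + (5 - 1*(-2)))*3359 = √(13 + (5 + 2))*3359 = √(13 + 7)*3359 = √20*3359 = (2*√5)*3359 = 6718*√5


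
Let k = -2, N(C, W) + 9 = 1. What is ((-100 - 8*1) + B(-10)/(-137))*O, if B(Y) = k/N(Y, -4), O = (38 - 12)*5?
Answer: -3847025/274 ≈ -14040.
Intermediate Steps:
N(C, W) = -8 (N(C, W) = -9 + 1 = -8)
O = 130 (O = 26*5 = 130)
B(Y) = ¼ (B(Y) = -2/(-8) = -2*(-⅛) = ¼)
((-100 - 8*1) + B(-10)/(-137))*O = ((-100 - 8*1) + (¼)/(-137))*130 = ((-100 - 8) + (¼)*(-1/137))*130 = (-108 - 1/548)*130 = -59185/548*130 = -3847025/274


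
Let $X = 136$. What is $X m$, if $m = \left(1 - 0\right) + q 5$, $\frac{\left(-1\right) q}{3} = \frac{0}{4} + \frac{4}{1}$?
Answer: $-8024$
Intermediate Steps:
$q = -12$ ($q = - 3 \left(\frac{0}{4} + \frac{4}{1}\right) = - 3 \left(0 \cdot \frac{1}{4} + 4 \cdot 1\right) = - 3 \left(0 + 4\right) = \left(-3\right) 4 = -12$)
$m = -59$ ($m = \left(1 - 0\right) - 60 = \left(1 + 0\right) - 60 = 1 - 60 = -59$)
$X m = 136 \left(-59\right) = -8024$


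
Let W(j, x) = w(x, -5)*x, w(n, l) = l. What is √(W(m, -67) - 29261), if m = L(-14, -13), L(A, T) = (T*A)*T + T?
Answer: 3*I*√3214 ≈ 170.08*I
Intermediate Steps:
L(A, T) = T + A*T² (L(A, T) = (A*T)*T + T = A*T² + T = T + A*T²)
m = -2379 (m = -13*(1 - 14*(-13)) = -13*(1 + 182) = -13*183 = -2379)
W(j, x) = -5*x
√(W(m, -67) - 29261) = √(-5*(-67) - 29261) = √(335 - 29261) = √(-28926) = 3*I*√3214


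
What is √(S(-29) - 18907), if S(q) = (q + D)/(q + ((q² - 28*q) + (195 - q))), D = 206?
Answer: I*√1793584562/308 ≈ 137.5*I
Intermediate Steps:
S(q) = (206 + q)/(195 + q² - 28*q) (S(q) = (q + 206)/(q + ((q² - 28*q) + (195 - q))) = (206 + q)/(q + (195 + q² - 29*q)) = (206 + q)/(195 + q² - 28*q))
√(S(-29) - 18907) = √((206 - 29)/(195 + (-29)² - 28*(-29)) - 18907) = √(177/(195 + 841 + 812) - 18907) = √(177/1848 - 18907) = √((1/1848)*177 - 18907) = √(59/616 - 18907) = √(-11646653/616) = I*√1793584562/308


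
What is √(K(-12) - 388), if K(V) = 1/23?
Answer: I*√205229/23 ≈ 19.697*I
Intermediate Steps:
K(V) = 1/23
√(K(-12) - 388) = √(1/23 - 388) = √(-8923/23) = I*√205229/23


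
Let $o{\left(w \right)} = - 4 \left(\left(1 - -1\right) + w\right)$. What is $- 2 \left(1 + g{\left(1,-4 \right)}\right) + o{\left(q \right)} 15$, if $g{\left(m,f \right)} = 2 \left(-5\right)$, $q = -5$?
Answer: $198$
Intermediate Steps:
$g{\left(m,f \right)} = -10$
$o{\left(w \right)} = -8 - 4 w$ ($o{\left(w \right)} = - 4 \left(\left(1 + 1\right) + w\right) = - 4 \left(2 + w\right) = -8 - 4 w$)
$- 2 \left(1 + g{\left(1,-4 \right)}\right) + o{\left(q \right)} 15 = - 2 \left(1 - 10\right) + \left(-8 - -20\right) 15 = \left(-2\right) \left(-9\right) + \left(-8 + 20\right) 15 = 18 + 12 \cdot 15 = 18 + 180 = 198$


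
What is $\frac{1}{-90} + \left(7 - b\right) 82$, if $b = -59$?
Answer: $\frac{487079}{90} \approx 5412.0$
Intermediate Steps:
$\frac{1}{-90} + \left(7 - b\right) 82 = \frac{1}{-90} + \left(7 - -59\right) 82 = - \frac{1}{90} + \left(7 + 59\right) 82 = - \frac{1}{90} + 66 \cdot 82 = - \frac{1}{90} + 5412 = \frac{487079}{90}$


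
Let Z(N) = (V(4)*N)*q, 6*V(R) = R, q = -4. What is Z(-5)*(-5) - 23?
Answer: -269/3 ≈ -89.667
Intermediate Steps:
V(R) = R/6
Z(N) = -8*N/3 (Z(N) = (((⅙)*4)*N)*(-4) = (2*N/3)*(-4) = -8*N/3)
Z(-5)*(-5) - 23 = -8/3*(-5)*(-5) - 23 = (40/3)*(-5) - 23 = -200/3 - 23 = -269/3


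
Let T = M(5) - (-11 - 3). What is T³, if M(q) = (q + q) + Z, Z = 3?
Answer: 19683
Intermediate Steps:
M(q) = 3 + 2*q (M(q) = (q + q) + 3 = 2*q + 3 = 3 + 2*q)
T = 27 (T = (3 + 2*5) - (-11 - 3) = (3 + 10) - 1*(-14) = 13 + 14 = 27)
T³ = 27³ = 19683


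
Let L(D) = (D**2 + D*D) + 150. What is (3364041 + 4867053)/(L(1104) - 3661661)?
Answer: -8231094/1223879 ≈ -6.7254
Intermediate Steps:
L(D) = 150 + 2*D**2 (L(D) = (D**2 + D**2) + 150 = 2*D**2 + 150 = 150 + 2*D**2)
(3364041 + 4867053)/(L(1104) - 3661661) = (3364041 + 4867053)/((150 + 2*1104**2) - 3661661) = 8231094/((150 + 2*1218816) - 3661661) = 8231094/((150 + 2437632) - 3661661) = 8231094/(2437782 - 3661661) = 8231094/(-1223879) = 8231094*(-1/1223879) = -8231094/1223879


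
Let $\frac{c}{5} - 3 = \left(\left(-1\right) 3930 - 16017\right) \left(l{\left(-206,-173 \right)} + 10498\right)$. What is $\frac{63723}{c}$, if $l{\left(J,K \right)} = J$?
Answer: $- \frac{21241}{342157535} \approx -6.208 \cdot 10^{-5}$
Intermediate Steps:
$c = -1026472605$ ($c = 15 + 5 \left(\left(-1\right) 3930 - 16017\right) \left(-206 + 10498\right) = 15 + 5 \left(-3930 - 16017\right) 10292 = 15 + 5 \left(\left(-19947\right) 10292\right) = 15 + 5 \left(-205294524\right) = 15 - 1026472620 = -1026472605$)
$\frac{63723}{c} = \frac{63723}{-1026472605} = 63723 \left(- \frac{1}{1026472605}\right) = - \frac{21241}{342157535}$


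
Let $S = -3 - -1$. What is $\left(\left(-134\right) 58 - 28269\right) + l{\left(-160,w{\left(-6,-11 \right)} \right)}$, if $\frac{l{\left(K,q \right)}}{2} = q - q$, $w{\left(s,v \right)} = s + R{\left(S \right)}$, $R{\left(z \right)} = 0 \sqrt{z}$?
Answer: $-36041$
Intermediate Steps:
$S = -2$ ($S = -3 + 1 = -2$)
$R{\left(z \right)} = 0$
$w{\left(s,v \right)} = s$ ($w{\left(s,v \right)} = s + 0 = s$)
$l{\left(K,q \right)} = 0$ ($l{\left(K,q \right)} = 2 \left(q - q\right) = 2 \cdot 0 = 0$)
$\left(\left(-134\right) 58 - 28269\right) + l{\left(-160,w{\left(-6,-11 \right)} \right)} = \left(\left(-134\right) 58 - 28269\right) + 0 = \left(-7772 - 28269\right) + 0 = -36041 + 0 = -36041$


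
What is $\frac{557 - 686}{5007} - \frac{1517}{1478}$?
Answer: $- \frac{2595427}{2466782} \approx -1.0522$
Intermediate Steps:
$\frac{557 - 686}{5007} - \frac{1517}{1478} = \left(557 - 686\right) \frac{1}{5007} - \frac{1517}{1478} = \left(-129\right) \frac{1}{5007} - \frac{1517}{1478} = - \frac{43}{1669} - \frac{1517}{1478} = - \frac{2595427}{2466782}$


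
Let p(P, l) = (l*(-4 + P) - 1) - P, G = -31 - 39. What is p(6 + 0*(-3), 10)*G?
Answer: -910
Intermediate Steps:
G = -70
p(P, l) = -1 - P + l*(-4 + P) (p(P, l) = (-1 + l*(-4 + P)) - P = -1 - P + l*(-4 + P))
p(6 + 0*(-3), 10)*G = (-1 - (6 + 0*(-3)) - 4*10 + (6 + 0*(-3))*10)*(-70) = (-1 - (6 + 0) - 40 + (6 + 0)*10)*(-70) = (-1 - 1*6 - 40 + 6*10)*(-70) = (-1 - 6 - 40 + 60)*(-70) = 13*(-70) = -910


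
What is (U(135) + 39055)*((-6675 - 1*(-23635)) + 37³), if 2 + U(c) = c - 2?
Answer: 2649483018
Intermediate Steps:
U(c) = -4 + c (U(c) = -2 + (c - 2) = -2 + (-2 + c) = -4 + c)
(U(135) + 39055)*((-6675 - 1*(-23635)) + 37³) = ((-4 + 135) + 39055)*((-6675 - 1*(-23635)) + 37³) = (131 + 39055)*((-6675 + 23635) + 50653) = 39186*(16960 + 50653) = 39186*67613 = 2649483018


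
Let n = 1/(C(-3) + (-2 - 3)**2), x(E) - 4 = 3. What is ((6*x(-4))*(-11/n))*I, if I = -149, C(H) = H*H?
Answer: 2340492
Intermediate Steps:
C(H) = H**2
x(E) = 7 (x(E) = 4 + 3 = 7)
n = 1/34 (n = 1/((-3)**2 + (-2 - 3)**2) = 1/(9 + (-5)**2) = 1/(9 + 25) = 1/34 ≈ 0.029412)
((6*x(-4))*(-11/n))*I = ((6*7)*(-11/1/34))*(-149) = (42*(-11*34))*(-149) = (42*(-374))*(-149) = -15708*(-149) = 2340492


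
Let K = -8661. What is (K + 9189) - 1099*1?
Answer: -571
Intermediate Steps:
(K + 9189) - 1099*1 = (-8661 + 9189) - 1099*1 = 528 - 1099 = -571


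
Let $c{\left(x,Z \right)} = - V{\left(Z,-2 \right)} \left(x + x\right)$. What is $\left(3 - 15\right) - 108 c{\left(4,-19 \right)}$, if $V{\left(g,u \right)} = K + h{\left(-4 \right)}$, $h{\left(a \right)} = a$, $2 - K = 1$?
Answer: $-2604$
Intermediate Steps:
$K = 1$ ($K = 2 - 1 = 1$)
$V{\left(g,u \right)} = -3$ ($V{\left(g,u \right)} = 1 - 4 = -3$)
$c{\left(x,Z \right)} = 6 x$ ($c{\left(x,Z \right)} = - \left(-3\right) \left(x + x\right) = - \left(-3\right) 2 x = - \left(-6\right) x = 6 x$)
$\left(3 - 15\right) - 108 c{\left(4,-19 \right)} = \left(3 - 15\right) - 108 \cdot 6 \cdot 4 = \left(3 - 15\right) - 2592 = -12 - 2592 = -2604$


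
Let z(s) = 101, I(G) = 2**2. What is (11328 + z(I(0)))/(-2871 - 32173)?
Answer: -11429/35044 ≈ -0.32613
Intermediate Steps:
I(G) = 4
(11328 + z(I(0)))/(-2871 - 32173) = (11328 + 101)/(-2871 - 32173) = 11429/(-35044) = 11429*(-1/35044) = -11429/35044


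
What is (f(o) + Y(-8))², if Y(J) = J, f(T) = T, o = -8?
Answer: 256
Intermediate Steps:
(f(o) + Y(-8))² = (-8 - 8)² = (-16)² = 256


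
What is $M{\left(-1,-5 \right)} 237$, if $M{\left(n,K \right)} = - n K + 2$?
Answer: $-711$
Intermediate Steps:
$M{\left(n,K \right)} = 2 - K n$ ($M{\left(n,K \right)} = - K n + 2 = 2 - K n$)
$M{\left(-1,-5 \right)} 237 = \left(2 - \left(-5\right) \left(-1\right)\right) 237 = \left(2 - 5\right) 237 = \left(-3\right) 237 = -711$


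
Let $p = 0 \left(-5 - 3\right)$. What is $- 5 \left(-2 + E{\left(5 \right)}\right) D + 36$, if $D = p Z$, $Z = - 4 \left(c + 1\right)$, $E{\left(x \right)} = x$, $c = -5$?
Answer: $36$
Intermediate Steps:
$p = 0$ ($p = 0 \left(-8\right) = 0$)
$Z = 16$ ($Z = - 4 \left(-5 + 1\right) = \left(-4\right) \left(-4\right) = 16$)
$D = 0$ ($D = 0 \cdot 16 = 0$)
$- 5 \left(-2 + E{\left(5 \right)}\right) D + 36 = - 5 \left(-2 + 5\right) 0 + 36 = \left(-5\right) 3 \cdot 0 + 36 = \left(-15\right) 0 + 36 = 0 + 36 = 36$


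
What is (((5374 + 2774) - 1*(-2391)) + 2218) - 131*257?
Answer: -20910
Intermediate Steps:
(((5374 + 2774) - 1*(-2391)) + 2218) - 131*257 = ((8148 + 2391) + 2218) - 33667 = (10539 + 2218) - 33667 = 12757 - 33667 = -20910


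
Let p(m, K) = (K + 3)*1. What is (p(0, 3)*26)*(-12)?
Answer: -1872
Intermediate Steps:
p(m, K) = 3 + K (p(m, K) = (3 + K)*1 = 3 + K)
(p(0, 3)*26)*(-12) = ((3 + 3)*26)*(-12) = (6*26)*(-12) = 156*(-12) = -1872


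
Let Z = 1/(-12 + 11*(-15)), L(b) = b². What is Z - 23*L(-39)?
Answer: -6191992/177 ≈ -34983.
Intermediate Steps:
Z = -1/177 (Z = 1/(-12 - 165) = 1/(-177) = -1/177 ≈ -0.0056497)
Z - 23*L(-39) = -1/177 - 23*(-39)² = -1/177 - 23*1521 = -1/177 - 34983 = -6191992/177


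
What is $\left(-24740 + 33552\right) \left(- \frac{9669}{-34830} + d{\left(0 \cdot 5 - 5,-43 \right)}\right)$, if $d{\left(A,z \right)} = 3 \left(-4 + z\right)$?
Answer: $- \frac{7198465522}{5805} \approx -1.24 \cdot 10^{6}$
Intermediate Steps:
$d{\left(A,z \right)} = -12 + 3 z$
$\left(-24740 + 33552\right) \left(- \frac{9669}{-34830} + d{\left(0 \cdot 5 - 5,-43 \right)}\right) = \left(-24740 + 33552\right) \left(- \frac{9669}{-34830} + \left(-12 + 3 \left(-43\right)\right)\right) = 8812 \left(\left(-9669\right) \left(- \frac{1}{34830}\right) - 141\right) = 8812 \left(\frac{3223}{11610} - 141\right) = 8812 \left(- \frac{1633787}{11610}\right) = - \frac{7198465522}{5805}$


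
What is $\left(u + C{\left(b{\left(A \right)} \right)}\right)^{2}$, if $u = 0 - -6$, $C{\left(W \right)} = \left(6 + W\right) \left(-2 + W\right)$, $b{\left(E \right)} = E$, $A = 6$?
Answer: $2916$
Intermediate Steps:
$C{\left(W \right)} = \left(-2 + W\right) \left(6 + W\right)$
$u = 6$ ($u = 0 + 6 = 6$)
$\left(u + C{\left(b{\left(A \right)} \right)}\right)^{2} = \left(6 + \left(-12 + 6^{2} + 4 \cdot 6\right)\right)^{2} = \left(6 + \left(-12 + 36 + 24\right)\right)^{2} = \left(6 + 48\right)^{2} = 54^{2} = 2916$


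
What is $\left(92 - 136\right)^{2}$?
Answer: $1936$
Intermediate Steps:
$\left(92 - 136\right)^{2} = \left(-44\right)^{2} = 1936$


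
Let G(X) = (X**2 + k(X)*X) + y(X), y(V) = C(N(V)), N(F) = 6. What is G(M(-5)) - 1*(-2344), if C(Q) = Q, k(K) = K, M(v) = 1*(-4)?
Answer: 2382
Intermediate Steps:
M(v) = -4
y(V) = 6
G(X) = 6 + 2*X**2 (G(X) = (X**2 + X*X) + 6 = (X**2 + X**2) + 6 = 2*X**2 + 6 = 6 + 2*X**2)
G(M(-5)) - 1*(-2344) = (6 + 2*(-4)**2) - 1*(-2344) = (6 + 2*16) + 2344 = (6 + 32) + 2344 = 38 + 2344 = 2382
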